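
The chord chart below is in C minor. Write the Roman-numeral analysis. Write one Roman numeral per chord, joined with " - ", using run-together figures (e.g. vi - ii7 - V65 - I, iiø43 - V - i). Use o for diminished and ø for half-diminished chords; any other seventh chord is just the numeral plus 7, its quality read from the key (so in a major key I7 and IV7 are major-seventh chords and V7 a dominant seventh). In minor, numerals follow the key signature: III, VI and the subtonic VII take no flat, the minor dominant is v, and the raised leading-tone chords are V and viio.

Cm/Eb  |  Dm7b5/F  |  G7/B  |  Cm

Cm/Eb: minor triad on C = scale degree 1 → i6.
Dm7b5/F has root D, degree 2 in C minor, so iiø65.
G7/B: root G is the dominant; dominant seventh chord there is V65.
Cm has root C, degree 1 in C minor, so i.

i6 - iiø65 - V65 - i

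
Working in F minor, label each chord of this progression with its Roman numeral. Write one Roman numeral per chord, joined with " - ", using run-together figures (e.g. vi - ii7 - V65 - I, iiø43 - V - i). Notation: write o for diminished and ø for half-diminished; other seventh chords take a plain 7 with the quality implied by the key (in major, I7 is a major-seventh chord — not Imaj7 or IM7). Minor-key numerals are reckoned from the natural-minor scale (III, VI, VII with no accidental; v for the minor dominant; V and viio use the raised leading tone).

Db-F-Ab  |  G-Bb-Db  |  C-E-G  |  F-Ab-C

VI - iio - V - i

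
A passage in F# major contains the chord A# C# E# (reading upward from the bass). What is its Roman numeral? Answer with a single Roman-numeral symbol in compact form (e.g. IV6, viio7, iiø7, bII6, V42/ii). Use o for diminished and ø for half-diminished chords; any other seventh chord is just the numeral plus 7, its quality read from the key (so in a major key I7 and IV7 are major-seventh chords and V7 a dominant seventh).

iii

Stacked in thirds the chord is A#-C#-E#: a minor triad on A#.
In F# major, A# is the mediant; the diatonic minor triad there is iii.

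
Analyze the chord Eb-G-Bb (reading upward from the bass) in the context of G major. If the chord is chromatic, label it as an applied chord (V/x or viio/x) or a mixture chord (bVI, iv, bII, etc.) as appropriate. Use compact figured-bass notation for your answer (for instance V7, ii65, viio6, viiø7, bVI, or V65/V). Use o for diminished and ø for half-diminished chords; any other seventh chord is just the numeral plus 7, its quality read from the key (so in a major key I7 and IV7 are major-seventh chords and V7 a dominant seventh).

Stacked in thirds the chord is Eb-G-Bb: a major triad on Eb.
Eb is the lowered sixth degree of G major (diatonic 6 would be E). This is a major triad on the lowered sixth degree, borrowed from the parallel minor.

bVI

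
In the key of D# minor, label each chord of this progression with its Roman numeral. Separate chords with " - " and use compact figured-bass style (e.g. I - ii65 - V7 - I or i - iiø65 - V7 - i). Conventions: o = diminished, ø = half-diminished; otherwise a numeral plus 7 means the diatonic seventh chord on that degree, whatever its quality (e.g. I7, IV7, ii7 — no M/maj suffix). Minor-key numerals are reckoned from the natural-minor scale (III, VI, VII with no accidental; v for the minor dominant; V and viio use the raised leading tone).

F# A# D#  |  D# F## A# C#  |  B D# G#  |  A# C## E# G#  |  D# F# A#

F#-A#-D# has root D#, degree 1 in D# minor, so i6.
D#-F##-A#-C#: chromatic; D# is V of iv, so V7/iv.
B-D#-G#: root G# is the subdominant; minor triad there is iv6.
A#-C##-E#-G#: dominant seventh chord on A# = scale degree 5 → V7.
D#-F#-A#: minor triad on D# = scale degree 1 → i.

i6 - V7/iv - iv6 - V7 - i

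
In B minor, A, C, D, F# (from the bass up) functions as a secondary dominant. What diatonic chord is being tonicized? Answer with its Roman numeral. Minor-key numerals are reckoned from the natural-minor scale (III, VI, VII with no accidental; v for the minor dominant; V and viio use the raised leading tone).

VI

The chord is a dominant seventh chord on D.
A dominant resolves down a perfect fifth: D → G. In B minor, G is scale degree 6, i.e. VI.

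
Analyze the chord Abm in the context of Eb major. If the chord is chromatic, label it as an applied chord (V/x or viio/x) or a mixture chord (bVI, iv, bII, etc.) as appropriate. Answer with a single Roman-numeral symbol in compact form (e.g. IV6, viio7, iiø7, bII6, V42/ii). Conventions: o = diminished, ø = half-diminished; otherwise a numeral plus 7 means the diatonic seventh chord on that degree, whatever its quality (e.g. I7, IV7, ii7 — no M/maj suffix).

The pitches Ab-Cb-Eb form a minor triad rooted on Ab.
Ab is the fourth degree of Eb major. This is the minor subdominant, borrowed from the parallel minor.

iv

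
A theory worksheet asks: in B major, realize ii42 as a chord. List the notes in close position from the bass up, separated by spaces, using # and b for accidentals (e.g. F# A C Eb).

In B major, the second degree is C#, and the diatonic chord built there is a minor seventh chord.
Stacking thirds from C# gives C#-E-G#-B.
With the 42 figure the chord is in third inversion; from the bass B upward in close position it reads B-C#-E-G#.

B C# E G#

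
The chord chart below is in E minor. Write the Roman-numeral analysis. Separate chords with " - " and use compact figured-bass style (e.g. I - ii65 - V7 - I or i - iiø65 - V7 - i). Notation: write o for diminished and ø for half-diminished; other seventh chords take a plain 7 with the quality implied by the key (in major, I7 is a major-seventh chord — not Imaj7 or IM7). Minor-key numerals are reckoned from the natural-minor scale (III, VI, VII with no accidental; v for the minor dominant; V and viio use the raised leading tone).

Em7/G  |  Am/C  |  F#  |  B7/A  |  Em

Em7/G: root E is the tonic; minor seventh chord there is i65.
Am/C: minor triad on A = scale degree 4 → iv6.
F# is the secondary dominant of V (major triad on F#): V/V.
B7/A: dominant seventh chord on B = scale degree 5 → V42.
Em: root E is the tonic; minor triad there is i.

i65 - iv6 - V/V - V42 - i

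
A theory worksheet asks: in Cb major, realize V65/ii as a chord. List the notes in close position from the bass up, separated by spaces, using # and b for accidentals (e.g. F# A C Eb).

V65/ii is a secondary dominant — the dominant seventh of ii. ii in Cb major is Db, so the applied chord's root is Ab, a perfect fifth above.
Building a dominant seventh chord on Ab gives Ab-C-Eb-Gb.
With the 65 figure the chord is in first inversion; from the bass C upward in close position it reads C-Eb-Gb-Ab.

C Eb Gb Ab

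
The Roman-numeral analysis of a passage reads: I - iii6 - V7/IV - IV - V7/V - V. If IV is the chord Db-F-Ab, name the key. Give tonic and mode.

Ab major

The chord Db is a major triad rooted on Db; its label is IV.
IV on Db implies Db is the subdominant; that puts the tonic at Ab, and the uppercase numeral fits major mode.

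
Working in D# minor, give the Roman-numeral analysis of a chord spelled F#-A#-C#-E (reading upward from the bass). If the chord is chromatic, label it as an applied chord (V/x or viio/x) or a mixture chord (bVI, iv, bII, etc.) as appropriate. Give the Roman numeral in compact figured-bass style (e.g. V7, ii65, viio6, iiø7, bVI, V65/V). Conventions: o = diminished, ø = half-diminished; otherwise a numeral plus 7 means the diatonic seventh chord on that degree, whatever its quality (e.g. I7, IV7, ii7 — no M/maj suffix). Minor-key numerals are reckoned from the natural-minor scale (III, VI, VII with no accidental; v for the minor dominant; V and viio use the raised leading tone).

V7/VI

The pitches F#-A#-C#-E form a dominant seventh chord rooted on F#.
F# is not a diatonic chord root with this quality in D# minor, but it lies a perfect fifth above B (VI), so the chord functions as an applied dominant of VI.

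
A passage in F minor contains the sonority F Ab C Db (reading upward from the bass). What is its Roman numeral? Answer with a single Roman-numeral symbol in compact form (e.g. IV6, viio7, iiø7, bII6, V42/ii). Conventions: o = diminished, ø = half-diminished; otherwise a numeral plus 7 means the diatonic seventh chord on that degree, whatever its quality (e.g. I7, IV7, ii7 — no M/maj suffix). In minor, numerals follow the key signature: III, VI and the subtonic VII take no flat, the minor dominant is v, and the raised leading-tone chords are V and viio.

VI65

Stacked in thirds the chord is Db-F-Ab-C: a major seventh chord on Db.
In F minor, Db is the submediant; the diatonic major seventh chord there is VI7.
With F in the bass the chord is in first inversion, so the figured bass is 65.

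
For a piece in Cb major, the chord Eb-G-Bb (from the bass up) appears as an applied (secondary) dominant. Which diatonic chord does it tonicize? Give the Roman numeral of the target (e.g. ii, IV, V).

vi

The chord is a major triad on Eb.
A dominant resolves down a perfect fifth: Eb → Ab. In Cb major, Ab is scale degree 6, i.e. vi.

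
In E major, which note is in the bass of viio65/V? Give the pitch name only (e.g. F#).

C#

The applied chord viio65/V is rooted on A#: A#-C#-E-G.
The figure 65 means first inversion — the third is in the bass.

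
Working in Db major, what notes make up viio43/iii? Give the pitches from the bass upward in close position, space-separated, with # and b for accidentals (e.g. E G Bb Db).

The slash marks an applied leading-tone chord: viio of iii. In Db major, iii is F, so the leading tone to it is E, a half step below.
Building a fully diminished seventh chord on E gives E-G-Bb-Db.
The figured bass 43 indicates second inversion, placing the fifth (Bb) in the bass: Bb-Db-E-G.

Bb Db E G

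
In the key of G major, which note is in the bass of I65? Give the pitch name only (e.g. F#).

B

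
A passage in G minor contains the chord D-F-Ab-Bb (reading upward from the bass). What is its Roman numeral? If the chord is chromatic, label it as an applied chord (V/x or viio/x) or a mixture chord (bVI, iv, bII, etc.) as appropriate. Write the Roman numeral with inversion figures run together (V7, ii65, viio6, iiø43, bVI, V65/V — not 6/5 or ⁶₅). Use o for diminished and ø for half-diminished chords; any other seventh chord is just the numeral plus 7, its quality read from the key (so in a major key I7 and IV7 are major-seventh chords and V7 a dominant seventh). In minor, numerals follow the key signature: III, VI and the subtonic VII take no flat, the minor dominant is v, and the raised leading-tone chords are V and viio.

V65/VI

Stacked in thirds the chord is Bb-D-F-Ab: a dominant seventh chord on Bb.
Bb is not a diatonic chord root with this quality in G minor, but it lies a perfect fifth above Eb (VI), so the chord functions as an applied dominant of VI.
With D in the bass the chord is in first inversion, so the figured bass is 65.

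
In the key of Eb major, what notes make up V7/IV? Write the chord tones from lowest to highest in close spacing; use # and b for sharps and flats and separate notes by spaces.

Eb G Bb Db

V7/IV is a secondary dominant — the dominant seventh of IV. IV in Eb major is Ab, so the applied chord's root is Eb, a perfect fifth above.
Building a dominant seventh chord on Eb gives Eb-G-Bb-Db.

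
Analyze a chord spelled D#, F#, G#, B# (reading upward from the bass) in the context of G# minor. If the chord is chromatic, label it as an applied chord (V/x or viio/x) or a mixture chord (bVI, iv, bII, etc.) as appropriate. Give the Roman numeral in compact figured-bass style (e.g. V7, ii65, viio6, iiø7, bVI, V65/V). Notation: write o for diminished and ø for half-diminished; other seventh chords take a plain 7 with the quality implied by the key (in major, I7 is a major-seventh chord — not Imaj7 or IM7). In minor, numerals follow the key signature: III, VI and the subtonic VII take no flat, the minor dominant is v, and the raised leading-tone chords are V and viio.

Stacked in thirds the chord is G#-B#-D#-F#: a dominant seventh chord on G#.
G# is not a diatonic chord root with this quality in G# minor, but it lies a perfect fifth above C# (iv), so the chord functions as an applied dominant of iv.
With D# in the bass the chord is in second inversion, so the figured bass is 43.

V43/iv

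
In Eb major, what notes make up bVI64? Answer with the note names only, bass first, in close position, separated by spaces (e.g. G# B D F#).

Gb Cb Eb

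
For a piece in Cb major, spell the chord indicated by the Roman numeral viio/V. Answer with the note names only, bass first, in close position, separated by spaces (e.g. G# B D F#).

F Ab Cb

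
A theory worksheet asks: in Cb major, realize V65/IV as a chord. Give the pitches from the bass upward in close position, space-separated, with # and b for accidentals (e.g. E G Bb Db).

V65/IV is a secondary dominant — the dominant seventh of IV. IV in Cb major is Fb, so the applied chord's root is Cb, a perfect fifth above.
Building a dominant seventh chord on Cb gives Cb-Eb-Gb-Bbb.
With the 65 figure the chord is in first inversion; from the bass Eb upward in close position it reads Eb-Gb-Bbb-Cb.

Eb Gb Bbb Cb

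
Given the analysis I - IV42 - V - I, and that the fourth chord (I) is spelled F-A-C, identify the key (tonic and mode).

The anchor chord is a major triad on F, labeled I.
If F is scale degree 1 and the mode makes that degree carry a major triad, the tonic is F and the mode is major.

F major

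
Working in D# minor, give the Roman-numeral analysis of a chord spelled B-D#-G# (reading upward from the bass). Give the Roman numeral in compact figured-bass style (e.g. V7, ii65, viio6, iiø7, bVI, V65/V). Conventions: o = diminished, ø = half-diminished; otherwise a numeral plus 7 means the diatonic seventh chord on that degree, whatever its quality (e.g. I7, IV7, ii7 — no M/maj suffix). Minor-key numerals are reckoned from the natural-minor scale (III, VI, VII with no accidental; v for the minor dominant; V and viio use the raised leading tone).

The pitches G#-B-D# form a minor triad rooted on G#.
G# is scale degree 4 in D# minor, and a minor triad on that degree is written iv.
With B in the bass the chord is in first inversion, so the figured bass is 6.

iv6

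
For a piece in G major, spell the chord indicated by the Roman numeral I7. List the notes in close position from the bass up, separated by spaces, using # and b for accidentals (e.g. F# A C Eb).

G B D F#

In G major, scale degree 1 is G, and the diatonic chord built there is a major seventh chord.
Stacking thirds from G gives G-B-D-F#.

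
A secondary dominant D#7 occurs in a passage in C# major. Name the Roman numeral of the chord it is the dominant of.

V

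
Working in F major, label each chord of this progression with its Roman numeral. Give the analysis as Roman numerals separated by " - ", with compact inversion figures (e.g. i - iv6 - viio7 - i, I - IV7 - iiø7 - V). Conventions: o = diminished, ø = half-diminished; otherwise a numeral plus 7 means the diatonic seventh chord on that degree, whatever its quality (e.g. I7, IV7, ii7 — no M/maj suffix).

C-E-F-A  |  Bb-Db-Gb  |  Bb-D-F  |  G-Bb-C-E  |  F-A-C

C-E-F-A has root F, degree 1 in F major, so I43.
Bb-Db-Gb: major triad on Gb — chromatic; Gb is the lowered second degree, so this is the Neapolitan sixth, bII6 (third, Bb, in the bass — hence the 6).
Bb-D-F: root Bb is the subdominant; major triad there is IV.
G-Bb-C-E: root C is the dominant; dominant seventh chord there is V43.
F-A-C has root F, degree 1 in F major, so I.

I43 - bII6 - IV - V43 - I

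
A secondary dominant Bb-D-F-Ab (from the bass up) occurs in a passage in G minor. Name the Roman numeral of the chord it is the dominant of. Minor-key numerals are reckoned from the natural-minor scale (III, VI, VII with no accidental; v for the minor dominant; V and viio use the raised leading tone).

The chord is a dominant seventh chord on Bb.
A dominant resolves down a perfect fifth: Bb → Eb. In G minor, Eb is scale degree 6, i.e. VI.

VI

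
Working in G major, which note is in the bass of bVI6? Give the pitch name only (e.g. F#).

G

bVI in G major has root Eb; the chord is Eb-G-Bb.
The figure 6 means first inversion — the third is in the bass.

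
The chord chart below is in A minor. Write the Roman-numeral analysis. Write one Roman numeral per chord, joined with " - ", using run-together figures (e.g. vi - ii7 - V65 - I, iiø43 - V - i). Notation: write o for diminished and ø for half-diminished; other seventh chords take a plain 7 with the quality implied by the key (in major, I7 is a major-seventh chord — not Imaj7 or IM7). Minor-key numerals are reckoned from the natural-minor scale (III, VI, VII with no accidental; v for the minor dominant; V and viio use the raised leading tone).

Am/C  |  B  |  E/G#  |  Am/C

Am/C: minor triad on A = scale degree 1 → i6.
B: chromatic; B is V of V, so V/V.
E/G# has root E, degree 5 in A minor, so V6.
Am/C: root A is the tonic; minor triad there is i6.

i6 - V/V - V6 - i6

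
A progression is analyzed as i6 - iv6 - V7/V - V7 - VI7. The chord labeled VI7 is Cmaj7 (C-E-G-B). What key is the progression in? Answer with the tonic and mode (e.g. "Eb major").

E minor

The chord Cmaj7 is a major seventh chord rooted on C; its label is VI7.
If C is scale degree 6 and the mode makes that degree carry a major seventh chord, the tonic is E and the mode is minor.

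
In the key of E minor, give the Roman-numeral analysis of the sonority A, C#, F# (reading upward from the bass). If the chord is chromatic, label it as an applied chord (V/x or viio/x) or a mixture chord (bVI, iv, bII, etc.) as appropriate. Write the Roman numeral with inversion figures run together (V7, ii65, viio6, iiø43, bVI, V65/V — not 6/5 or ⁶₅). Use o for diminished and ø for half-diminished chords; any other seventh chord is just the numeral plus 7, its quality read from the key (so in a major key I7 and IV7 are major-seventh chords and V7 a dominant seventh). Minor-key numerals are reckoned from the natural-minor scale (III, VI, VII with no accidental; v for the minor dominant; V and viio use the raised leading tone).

ii6

Stacked in thirds the chord is F#-A-C#: a minor triad on F#.
F# is the second degree of E minor. This is the minor supertonic, borrowed from the parallel major (the Dorian ii).
With A in the bass the chord is in first inversion, so the figured bass is 6.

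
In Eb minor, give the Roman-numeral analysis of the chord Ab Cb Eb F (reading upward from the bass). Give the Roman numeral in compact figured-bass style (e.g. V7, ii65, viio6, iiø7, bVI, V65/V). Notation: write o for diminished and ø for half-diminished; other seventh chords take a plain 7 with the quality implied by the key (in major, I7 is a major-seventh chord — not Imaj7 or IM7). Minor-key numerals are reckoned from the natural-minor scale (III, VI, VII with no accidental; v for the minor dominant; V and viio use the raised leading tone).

iiø65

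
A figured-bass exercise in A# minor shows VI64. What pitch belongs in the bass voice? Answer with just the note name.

C#

VI in A# minor has root F#; the chord is F#-A#-C#.
The figure 64 means second inversion — the fifth is in the bass.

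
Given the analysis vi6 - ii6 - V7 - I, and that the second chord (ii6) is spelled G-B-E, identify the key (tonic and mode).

D major

The chord Em/G is a minor triad rooted on E; its label is ii6.
Counting down one scale step from E places the tonic on D; a minor triad on degree 2 is diatonic only in major.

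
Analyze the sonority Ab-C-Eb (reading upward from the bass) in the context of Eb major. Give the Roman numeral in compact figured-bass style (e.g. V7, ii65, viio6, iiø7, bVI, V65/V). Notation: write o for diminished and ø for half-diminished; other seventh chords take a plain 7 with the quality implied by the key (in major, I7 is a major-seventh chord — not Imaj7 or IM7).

IV

Stacked in thirds the chord is Ab-C-Eb: a major triad on Ab.
In Eb major, Ab is the subdominant; the diatonic major triad there is IV.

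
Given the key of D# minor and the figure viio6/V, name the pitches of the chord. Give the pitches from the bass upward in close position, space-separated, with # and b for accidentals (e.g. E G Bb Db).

The slash marks an applied leading-tone chord: viio of V. In D# minor, V is A#, so the leading tone to it is G##, a half step below.
Building a diminished triad on G## gives G##-B#-D#.
With the 6 figure the chord is in first inversion; from the bass B# upward in close position it reads B#-D#-G##.

B# D# G##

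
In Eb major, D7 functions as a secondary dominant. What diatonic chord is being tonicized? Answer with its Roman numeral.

The chord is a dominant seventh chord on D.
A dominant resolves down a perfect fifth: D → G. In Eb major, G is scale degree 3, i.e. iii.

iii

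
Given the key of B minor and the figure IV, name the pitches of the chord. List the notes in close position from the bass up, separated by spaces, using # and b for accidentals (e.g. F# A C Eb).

E G# B

Scale degree 4 in B minor is E; here the chord built on it is altered to a major triad. IV is the major subdominant, borrowed from the parallel major.
So the chord is E-G#-B.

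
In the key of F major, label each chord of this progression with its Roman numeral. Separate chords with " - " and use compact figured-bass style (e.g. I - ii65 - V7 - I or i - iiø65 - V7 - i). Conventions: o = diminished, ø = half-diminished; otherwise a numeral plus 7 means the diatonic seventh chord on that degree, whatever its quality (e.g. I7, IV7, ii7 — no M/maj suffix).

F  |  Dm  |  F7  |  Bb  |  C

I - vi - V7/IV - IV - V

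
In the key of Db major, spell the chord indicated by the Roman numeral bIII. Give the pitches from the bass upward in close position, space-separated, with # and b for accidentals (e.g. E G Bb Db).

bIII is a major triad on the lowered third degree, borrowed from the parallel minor. In Db major that root is Fb.
So the chord is Fb-Ab-Cb, a major triad.

Fb Ab Cb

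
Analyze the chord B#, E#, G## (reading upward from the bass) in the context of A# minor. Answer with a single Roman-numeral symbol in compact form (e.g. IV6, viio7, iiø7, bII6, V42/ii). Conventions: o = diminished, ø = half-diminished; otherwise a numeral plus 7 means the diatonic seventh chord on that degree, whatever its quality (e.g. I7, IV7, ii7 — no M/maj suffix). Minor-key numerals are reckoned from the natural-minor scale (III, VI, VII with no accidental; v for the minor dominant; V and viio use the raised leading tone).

V64

The pitches E#-G##-B# form a major triad rooted on E#.
In A# minor, E# is the dominant; the diatonic major triad there is V.
With B# in the bass the chord is in second inversion, so the figured bass is 64.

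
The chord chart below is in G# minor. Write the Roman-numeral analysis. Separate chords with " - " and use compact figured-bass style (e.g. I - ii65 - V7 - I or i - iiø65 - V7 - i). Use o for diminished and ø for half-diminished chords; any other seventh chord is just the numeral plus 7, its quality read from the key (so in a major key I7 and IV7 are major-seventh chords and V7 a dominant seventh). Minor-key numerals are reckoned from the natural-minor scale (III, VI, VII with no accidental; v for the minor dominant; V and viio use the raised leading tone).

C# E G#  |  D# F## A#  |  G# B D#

iv - V - i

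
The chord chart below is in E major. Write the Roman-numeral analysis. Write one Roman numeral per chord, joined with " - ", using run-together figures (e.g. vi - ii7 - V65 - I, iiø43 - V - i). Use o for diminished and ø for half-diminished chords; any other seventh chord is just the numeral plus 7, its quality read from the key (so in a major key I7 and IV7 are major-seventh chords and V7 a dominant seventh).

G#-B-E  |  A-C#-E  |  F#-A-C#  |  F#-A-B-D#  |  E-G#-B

G#-B-E has root E, degree 1 in E major, so I6.
A-C#-E: root A is the subdominant; major triad there is IV.
F#-A-C#: root F# is the supertonic; minor triad there is ii.
F#-A-B-D#: dominant seventh chord on B = scale degree 5 → V43.
E-G#-B has root E, degree 1 in E major, so I.

I6 - IV - ii - V43 - I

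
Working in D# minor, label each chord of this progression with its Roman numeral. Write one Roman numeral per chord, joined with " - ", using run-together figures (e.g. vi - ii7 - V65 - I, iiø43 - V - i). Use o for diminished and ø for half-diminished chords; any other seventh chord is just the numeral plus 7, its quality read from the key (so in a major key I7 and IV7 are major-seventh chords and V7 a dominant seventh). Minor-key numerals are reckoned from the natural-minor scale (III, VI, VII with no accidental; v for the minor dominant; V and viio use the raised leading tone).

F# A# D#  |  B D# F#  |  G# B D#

i6 - VI - iv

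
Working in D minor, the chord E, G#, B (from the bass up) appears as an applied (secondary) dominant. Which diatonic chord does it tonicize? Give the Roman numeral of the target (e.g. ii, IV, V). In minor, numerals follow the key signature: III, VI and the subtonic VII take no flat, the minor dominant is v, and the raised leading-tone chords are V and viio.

The chord is a major triad on E.
A dominant resolves down a perfect fifth: E → A. In D minor, A is scale degree 5, i.e. V.

V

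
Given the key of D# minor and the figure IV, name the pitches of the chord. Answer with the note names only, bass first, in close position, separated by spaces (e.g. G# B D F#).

IV is the major subdominant, borrowed from the parallel major. In D# minor that root is G#.
So the chord is G#-B#-D#, a major triad.

G# B# D#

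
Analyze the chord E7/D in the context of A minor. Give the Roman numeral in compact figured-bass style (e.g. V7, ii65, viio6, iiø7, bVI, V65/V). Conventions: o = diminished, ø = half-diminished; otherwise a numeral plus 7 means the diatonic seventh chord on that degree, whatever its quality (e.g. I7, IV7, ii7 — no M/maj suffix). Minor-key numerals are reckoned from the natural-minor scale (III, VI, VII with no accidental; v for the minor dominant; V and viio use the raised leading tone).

The pitches E-G#-B-D form a dominant seventh chord rooted on E.
In A minor, E is the dominant; the diatonic dominant seventh chord there is V7.
With D in the bass the chord is in third inversion, so the figured bass is 42.

V42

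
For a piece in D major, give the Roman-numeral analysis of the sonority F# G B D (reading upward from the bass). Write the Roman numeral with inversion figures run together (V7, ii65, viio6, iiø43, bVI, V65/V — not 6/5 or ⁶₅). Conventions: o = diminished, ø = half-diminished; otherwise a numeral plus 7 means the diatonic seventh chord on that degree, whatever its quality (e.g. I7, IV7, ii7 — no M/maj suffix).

The pitches G-B-D-F# form a major seventh chord rooted on G.
In D major, G is the subdominant; the diatonic major seventh chord there is IV7.
With F# in the bass the chord is in third inversion, so the figured bass is 42.

IV42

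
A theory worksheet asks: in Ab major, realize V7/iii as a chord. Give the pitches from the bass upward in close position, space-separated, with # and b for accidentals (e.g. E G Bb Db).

G B D F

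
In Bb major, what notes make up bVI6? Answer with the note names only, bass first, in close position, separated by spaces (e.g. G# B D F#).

Bb Db Gb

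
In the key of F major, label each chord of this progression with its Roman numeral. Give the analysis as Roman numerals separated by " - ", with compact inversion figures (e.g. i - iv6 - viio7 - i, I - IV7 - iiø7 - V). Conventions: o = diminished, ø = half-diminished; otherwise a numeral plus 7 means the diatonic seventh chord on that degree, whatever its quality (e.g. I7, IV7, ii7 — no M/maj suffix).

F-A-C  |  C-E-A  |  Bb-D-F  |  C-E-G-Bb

I - iii6 - IV - V7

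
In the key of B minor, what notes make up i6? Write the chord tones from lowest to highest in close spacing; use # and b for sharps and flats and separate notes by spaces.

In B minor, the tonic is B, and the diatonic chord built there is a minor triad.
That chord is spelled B-D-F#.
The figured bass 6 indicates first inversion, placing the third (D) in the bass: D-F#-B.

D F# B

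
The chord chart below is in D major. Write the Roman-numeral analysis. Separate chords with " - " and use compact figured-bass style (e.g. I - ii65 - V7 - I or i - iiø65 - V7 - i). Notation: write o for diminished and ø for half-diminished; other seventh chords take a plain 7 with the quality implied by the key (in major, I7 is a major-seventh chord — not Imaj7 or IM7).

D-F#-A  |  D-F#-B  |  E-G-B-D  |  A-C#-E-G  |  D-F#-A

I - vi6 - ii7 - V7 - I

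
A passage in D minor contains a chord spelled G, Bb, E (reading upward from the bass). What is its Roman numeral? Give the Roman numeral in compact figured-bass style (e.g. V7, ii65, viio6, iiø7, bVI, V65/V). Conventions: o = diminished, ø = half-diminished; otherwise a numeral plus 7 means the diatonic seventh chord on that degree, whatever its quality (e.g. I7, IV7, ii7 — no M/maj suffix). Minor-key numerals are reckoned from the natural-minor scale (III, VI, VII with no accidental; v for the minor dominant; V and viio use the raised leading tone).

Stacked in thirds the chord is E-G-Bb: a diminished triad on E.
In D minor, E is the supertonic; the diatonic diminished triad there is iio.
With G in the bass the chord is in first inversion, so the figured bass is 6.

iio6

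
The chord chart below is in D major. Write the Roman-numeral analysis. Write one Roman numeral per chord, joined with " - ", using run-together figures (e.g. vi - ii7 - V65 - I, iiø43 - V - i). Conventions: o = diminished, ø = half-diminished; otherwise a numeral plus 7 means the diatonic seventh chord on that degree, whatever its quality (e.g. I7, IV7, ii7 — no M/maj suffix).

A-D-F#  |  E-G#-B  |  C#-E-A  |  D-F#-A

I64 - V/V - V6 - I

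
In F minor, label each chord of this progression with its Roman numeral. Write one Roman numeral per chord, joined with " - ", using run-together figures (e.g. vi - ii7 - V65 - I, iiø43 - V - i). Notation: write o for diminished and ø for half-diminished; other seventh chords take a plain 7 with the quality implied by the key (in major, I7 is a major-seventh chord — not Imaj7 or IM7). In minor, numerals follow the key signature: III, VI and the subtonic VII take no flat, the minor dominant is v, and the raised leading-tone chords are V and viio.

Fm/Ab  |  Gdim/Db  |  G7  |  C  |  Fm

Fm/Ab has root F, degree 1 in F minor, so i6.
Gdim/Db has root G, degree 2 in F minor, so iio64.
G7: a dominant seventh chord on G, the applied dominant of V → V7/V.
C: major triad on C = scale degree 5 → V.
Fm: root F is the tonic; minor triad there is i.

i6 - iio64 - V7/V - V - i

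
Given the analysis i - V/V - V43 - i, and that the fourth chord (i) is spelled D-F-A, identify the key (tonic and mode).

D minor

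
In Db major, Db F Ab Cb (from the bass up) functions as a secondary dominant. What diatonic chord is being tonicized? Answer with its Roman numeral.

The chord is a dominant seventh chord on Db.
A dominant resolves down a perfect fifth: Db → Gb. In Db major, Gb is scale degree 4, i.e. IV.

IV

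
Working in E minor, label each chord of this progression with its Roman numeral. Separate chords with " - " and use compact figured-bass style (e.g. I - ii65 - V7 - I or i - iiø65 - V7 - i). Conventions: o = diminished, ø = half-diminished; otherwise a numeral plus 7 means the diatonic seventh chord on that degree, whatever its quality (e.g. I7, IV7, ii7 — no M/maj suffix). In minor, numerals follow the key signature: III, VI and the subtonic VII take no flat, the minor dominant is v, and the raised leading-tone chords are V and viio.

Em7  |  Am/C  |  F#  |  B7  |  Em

i7 - iv6 - V/V - V7 - i

Em7: minor seventh chord on E = scale degree 1 → i7.
Am/C has root A, degree 4 in E minor, so iv6.
F# is the secondary dominant of V (major triad on F#): V/V.
B7: root B is the dominant; dominant seventh chord there is V7.
Em: root E is the tonic; minor triad there is i.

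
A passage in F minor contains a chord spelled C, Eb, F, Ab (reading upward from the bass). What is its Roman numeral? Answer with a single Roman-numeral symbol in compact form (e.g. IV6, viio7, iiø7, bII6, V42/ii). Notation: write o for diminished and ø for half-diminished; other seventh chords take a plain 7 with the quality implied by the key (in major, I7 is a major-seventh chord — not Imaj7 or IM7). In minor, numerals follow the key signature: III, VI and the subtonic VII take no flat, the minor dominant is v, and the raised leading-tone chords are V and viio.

i43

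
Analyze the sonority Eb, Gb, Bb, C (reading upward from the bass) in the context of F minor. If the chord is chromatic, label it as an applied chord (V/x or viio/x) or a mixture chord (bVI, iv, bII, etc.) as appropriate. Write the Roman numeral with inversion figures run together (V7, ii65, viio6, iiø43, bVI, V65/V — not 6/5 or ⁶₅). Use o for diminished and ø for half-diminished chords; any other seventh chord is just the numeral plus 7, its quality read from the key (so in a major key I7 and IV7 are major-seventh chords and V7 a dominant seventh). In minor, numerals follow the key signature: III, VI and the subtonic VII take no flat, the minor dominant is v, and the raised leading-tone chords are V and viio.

Stacked in thirds the chord is C-Eb-Gb-Bb: a half-diminished seventh chord on C.
C sits a half step below Db (VI in F minor); a diminished chord there is the applied leading-tone chord of VI.
With Eb in the bass the chord is in first inversion, so the figured bass is 65.

viiø65/VI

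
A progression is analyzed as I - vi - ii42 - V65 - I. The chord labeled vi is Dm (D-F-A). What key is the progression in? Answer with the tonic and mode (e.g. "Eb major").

F major

The chord Dm is a minor triad rooted on D; its label is vi.
If D is scale degree 6 and the mode makes that degree carry a minor triad, the tonic is F and the mode is major.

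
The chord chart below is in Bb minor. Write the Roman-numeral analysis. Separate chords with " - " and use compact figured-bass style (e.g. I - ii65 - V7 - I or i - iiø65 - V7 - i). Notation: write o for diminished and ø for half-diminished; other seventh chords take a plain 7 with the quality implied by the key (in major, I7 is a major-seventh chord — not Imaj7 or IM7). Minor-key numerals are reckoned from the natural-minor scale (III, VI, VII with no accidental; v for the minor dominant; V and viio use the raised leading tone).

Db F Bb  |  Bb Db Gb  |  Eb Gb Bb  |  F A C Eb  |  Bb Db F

i6 - VI6 - iv - V7 - i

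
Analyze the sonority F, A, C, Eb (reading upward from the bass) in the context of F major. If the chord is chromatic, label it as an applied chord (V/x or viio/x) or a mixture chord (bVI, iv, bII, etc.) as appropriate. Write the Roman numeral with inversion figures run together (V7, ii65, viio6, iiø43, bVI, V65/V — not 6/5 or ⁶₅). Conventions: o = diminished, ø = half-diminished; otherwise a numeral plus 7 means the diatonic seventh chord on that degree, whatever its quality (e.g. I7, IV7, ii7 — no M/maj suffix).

The pitches F-A-C-Eb form a dominant seventh chord rooted on F.
F is not a diatonic chord root with this quality in F major, but it lies a perfect fifth above Bb (IV), so the chord functions as an applied dominant of IV.

V7/IV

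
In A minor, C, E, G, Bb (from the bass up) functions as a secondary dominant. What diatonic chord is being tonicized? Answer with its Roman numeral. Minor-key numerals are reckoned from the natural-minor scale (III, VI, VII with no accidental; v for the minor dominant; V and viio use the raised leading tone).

The chord is a dominant seventh chord on C.
A dominant resolves down a perfect fifth: C → F. In A minor, F is scale degree 6, i.e. VI.

VI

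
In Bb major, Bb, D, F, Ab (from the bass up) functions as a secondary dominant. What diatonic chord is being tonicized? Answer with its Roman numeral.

IV

The chord is a dominant seventh chord on Bb.
A dominant resolves down a perfect fifth: Bb → Eb. In Bb major, Eb is scale degree 4, i.e. IV.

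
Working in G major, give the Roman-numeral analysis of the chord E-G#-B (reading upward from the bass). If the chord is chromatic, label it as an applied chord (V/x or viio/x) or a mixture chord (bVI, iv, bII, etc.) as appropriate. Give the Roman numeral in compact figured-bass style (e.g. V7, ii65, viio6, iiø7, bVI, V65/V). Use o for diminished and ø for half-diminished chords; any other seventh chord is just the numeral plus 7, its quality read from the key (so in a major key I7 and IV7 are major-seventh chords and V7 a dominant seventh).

V/ii

Stacked in thirds the chord is E-G#-B: a major triad on E.
E is not a diatonic chord root with this quality in G major, but it lies a perfect fifth above A (ii), so the chord functions as an applied dominant of ii.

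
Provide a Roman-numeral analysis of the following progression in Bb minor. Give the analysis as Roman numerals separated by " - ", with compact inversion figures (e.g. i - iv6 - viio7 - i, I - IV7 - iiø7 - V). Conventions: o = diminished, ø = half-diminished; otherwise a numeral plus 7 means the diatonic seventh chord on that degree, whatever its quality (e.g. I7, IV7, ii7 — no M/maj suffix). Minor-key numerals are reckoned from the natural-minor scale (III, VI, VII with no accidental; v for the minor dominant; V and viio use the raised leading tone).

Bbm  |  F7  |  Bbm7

i - V7 - i7

Bbm has root Bb, degree 1 in Bb minor, so i.
F7 has root F, degree 5 in Bb minor, so V7.
Bbm7 has root Bb, degree 1 in Bb minor, so i7.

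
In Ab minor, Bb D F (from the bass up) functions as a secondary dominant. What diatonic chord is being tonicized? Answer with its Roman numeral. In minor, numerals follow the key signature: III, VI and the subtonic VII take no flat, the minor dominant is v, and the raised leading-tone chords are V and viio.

The chord is a major triad on Bb.
A dominant resolves down a perfect fifth: Bb → Eb. In Ab minor, Eb is scale degree 5, i.e. V.

V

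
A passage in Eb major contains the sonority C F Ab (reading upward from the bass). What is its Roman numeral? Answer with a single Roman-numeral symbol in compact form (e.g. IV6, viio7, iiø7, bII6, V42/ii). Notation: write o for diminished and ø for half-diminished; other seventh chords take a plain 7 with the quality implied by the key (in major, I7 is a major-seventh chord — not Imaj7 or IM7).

ii64

Stacked in thirds the chord is F-Ab-C: a minor triad on F.
F is scale degree 2 in Eb major, and a minor triad on that degree is written ii.
With C in the bass the chord is in second inversion, so the figured bass is 64.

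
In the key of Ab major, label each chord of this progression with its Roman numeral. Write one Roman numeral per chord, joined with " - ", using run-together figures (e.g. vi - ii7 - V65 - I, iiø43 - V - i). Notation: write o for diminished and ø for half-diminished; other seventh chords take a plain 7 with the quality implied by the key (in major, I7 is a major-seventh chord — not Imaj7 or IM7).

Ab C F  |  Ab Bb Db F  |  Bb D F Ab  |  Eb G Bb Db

vi6 - ii42 - V7/V - V7

Ab-C-F has root F, degree 6 in Ab major, so vi6.
Ab-Bb-Db-F: minor seventh chord on Bb = scale degree 2 → ii42.
Bb-D-F-Ab: a dominant seventh chord on Bb, the applied dominant of V → V7/V.
Eb-G-Bb-Db has root Eb, degree 5 in Ab major, so V7.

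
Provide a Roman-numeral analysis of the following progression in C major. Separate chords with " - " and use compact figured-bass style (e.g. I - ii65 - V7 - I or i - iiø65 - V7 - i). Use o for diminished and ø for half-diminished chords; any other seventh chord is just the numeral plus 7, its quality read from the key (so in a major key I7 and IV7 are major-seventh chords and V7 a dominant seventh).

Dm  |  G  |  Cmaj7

Dm: minor triad on D = scale degree 2 → ii.
G: root G is the dominant; major triad there is V.
Cmaj7 has root C, degree 1 in C major, so I7.

ii - V - I7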